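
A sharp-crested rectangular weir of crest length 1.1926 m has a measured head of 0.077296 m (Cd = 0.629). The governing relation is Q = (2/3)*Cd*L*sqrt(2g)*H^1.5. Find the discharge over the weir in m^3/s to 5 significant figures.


Q = (2/3)*0.629*1.1926*sqrt(2*9.81)*0.077296^1.5 = 0.047604 m^3/s
Therefore the discharge over the weir = 0.047604 m^3/s.


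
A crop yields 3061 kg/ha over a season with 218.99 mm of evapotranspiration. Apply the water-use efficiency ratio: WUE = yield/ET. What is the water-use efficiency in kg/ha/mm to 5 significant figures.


WUE = 3061 / 218.99 = 13.978 kg/ha/mm
Therefore the water-use efficiency = 13.978 kg/ha/mm.


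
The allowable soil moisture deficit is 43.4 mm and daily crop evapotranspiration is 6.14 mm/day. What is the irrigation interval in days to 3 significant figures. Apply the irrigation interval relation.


Approach: apply the irrigation interval relation, interval = SMD / ETc.
interval = 43.4 / 6.14 = 7.07 days
Therefore the irrigation interval = 7.07 days.


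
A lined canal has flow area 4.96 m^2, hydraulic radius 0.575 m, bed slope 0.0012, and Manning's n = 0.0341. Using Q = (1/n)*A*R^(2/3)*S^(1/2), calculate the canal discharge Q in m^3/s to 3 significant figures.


Q = (1/0.0341) * 4.96 * 0.575^(2/3) * 0.0012^(1/2) = 3.48 m^3/s
Therefore the canal discharge Q = 3.48 m^3/s.


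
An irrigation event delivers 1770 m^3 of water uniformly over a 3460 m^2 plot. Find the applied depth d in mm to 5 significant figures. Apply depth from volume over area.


Approach: apply depth from volume over area, d = (V/A)*1000.
d = (1770 / 3460) * 1000 = 511.56 mm
Therefore the applied depth d = 511.56 mm.


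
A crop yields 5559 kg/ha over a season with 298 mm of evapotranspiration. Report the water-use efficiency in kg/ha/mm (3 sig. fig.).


Approach: apply the water-use efficiency ratio, WUE = yield/ET.
WUE = 5559 / 298 = 18.7 kg/ha/mm
Therefore the water-use efficiency = 18.7 kg/ha/mm.


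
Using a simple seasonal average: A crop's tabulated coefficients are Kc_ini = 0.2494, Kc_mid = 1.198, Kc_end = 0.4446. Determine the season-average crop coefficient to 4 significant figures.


Approach: apply a simple seasonal average, Kc_avg = (Kc_ini + Kc_mid + Kc_end)/3.
Kc_avg = (0.2494 + 1.198 + 0.4446)/3 = 0.6307
Therefore the season-average crop coefficient = 0.6307.


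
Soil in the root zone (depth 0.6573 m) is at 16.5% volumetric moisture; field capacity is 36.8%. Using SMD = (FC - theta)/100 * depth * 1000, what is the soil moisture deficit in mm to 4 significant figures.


SMD = (36.8 - 16.5)/100 * 0.6573 * 1000 = 133.4 mm
Therefore the soil moisture deficit = 133.4 mm.


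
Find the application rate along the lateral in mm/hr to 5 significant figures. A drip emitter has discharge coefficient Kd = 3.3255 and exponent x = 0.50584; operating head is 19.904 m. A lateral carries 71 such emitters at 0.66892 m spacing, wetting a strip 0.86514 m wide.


Approach: apply the emitter equation with a lateral mass balance, q = Kd*h^x; Q = n*q; rate = Q/(n*spacing*width).
Step 1 — single emitter flow (q = Kd*h^x):
  q = 3.3255 * 19.904^0.50584 = 15.09777 L/hr
Step 2 — total lateral flow: Q = 71 * 15.09777 = 1071.942 L/hr
Step 3 — wetted area: A = 71 * 0.66892 * 0.86514 = 41.08837 m^2
Step 4 — application rate: Q/A = 1071.942/41.08837 = 26.089 mm/hr
Therefore the application rate along the lateral = 26.089 mm/hr.


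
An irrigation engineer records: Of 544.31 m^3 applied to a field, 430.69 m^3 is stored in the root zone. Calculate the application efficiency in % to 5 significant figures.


Approach: apply the application efficiency ratio, Ea = (stored/applied)*100.
Ea = (430.69/544.31)*100 = 79.126 %
Therefore the application efficiency = 79.126 %.


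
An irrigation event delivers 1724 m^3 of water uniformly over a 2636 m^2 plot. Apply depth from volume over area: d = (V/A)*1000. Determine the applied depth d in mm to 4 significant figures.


d = (1724 / 2636) * 1000 = 654.0 mm
Therefore the applied depth d = 654.0 mm.


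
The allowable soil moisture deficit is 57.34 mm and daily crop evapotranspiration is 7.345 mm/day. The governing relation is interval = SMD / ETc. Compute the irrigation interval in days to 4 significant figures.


interval = 57.34 / 7.345 = 7.807 days
Therefore the irrigation interval = 7.807 days.


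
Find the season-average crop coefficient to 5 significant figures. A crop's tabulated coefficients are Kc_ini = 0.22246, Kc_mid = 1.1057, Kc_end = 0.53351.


Approach: apply a simple seasonal average, Kc_avg = (Kc_ini + Kc_mid + Kc_end)/3.
Kc_avg = (0.22246 + 1.1057 + 0.53351)/3 = 0.62056
Therefore the season-average crop coefficient = 0.62056.


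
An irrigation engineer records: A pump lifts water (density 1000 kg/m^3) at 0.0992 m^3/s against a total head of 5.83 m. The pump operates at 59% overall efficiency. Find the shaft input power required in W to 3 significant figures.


Approach: apply hydraulic power then efficiency conversion, P = rho*g*Q*H; P_in = P/eta.
Step 1 — hydraulic power (P = rho*g*Q*H):
  P = 1000 * 9.81 * 0.0992 * 5.83 = 5673.5 W
Step 2 — input power: P_in = P/eta = 5673.5 / 0.59 = 9620 W
Therefore the shaft input power required = 9620 W.


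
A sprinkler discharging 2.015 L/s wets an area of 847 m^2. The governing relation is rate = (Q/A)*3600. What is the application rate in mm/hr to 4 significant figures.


rate = (2.015 / 847) * 3600 = 8.564 mm/hr
Therefore the application rate = 8.564 mm/hr.


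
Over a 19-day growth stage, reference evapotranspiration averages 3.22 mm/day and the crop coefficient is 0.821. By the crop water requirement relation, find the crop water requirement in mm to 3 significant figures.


Approach: apply the crop water requirement relation, CWR = ET0 * Kc * days.
CWR = 3.22 * 0.821 * 19 = 50.2 mm
Therefore the crop water requirement = 50.2 mm.


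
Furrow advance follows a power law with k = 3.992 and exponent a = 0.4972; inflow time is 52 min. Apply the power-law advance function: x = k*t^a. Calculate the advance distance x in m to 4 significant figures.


x = 3.992 * 52^0.4972 = 28.47 m
Therefore the advance distance x = 28.47 m.


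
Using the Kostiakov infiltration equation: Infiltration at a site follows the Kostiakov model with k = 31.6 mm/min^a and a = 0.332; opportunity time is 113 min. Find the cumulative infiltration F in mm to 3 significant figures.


Approach: apply the Kostiakov infiltration equation, F = k*t^a.
F = 31.6 * 113^0.332 = 152 mm
Therefore the cumulative infiltration F = 152 mm.


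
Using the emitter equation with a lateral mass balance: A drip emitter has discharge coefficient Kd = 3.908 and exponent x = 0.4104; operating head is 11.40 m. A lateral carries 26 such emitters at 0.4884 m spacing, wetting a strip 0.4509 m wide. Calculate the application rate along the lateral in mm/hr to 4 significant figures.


Approach: apply the emitter equation with a lateral mass balance, q = Kd*h^x; Q = n*q; rate = Q/(n*spacing*width).
Step 1 — single emitter flow (q = Kd*h^x):
  q = 3.908 * 11.40^0.4104 = 10.6098 L/hr
Step 2 — total lateral flow: Q = 26 * 10.6098 = 275.856 L/hr
Step 3 — wetted area: A = 26 * 0.4884 * 0.4509 = 5.72571 m^2
Step 4 — application rate: Q/A = 275.856/5.72571 = 48.18 mm/hr
Therefore the application rate along the lateral = 48.18 mm/hr.


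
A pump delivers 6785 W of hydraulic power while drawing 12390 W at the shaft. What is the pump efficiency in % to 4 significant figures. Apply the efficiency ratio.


Approach: apply the efficiency ratio, eta = (P_out/P_in)*100.
eta = (6785 / 12390) * 100 = 54.76 %
Therefore the pump efficiency = 54.76 %.


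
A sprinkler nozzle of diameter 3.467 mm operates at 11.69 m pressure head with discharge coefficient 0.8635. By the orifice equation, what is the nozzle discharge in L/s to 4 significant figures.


Approach: apply the orifice equation, Q = Cd*A*sqrt(2*g*h), A = pi*(d/2)^2.
A = pi*(3.467e-3/2)^2 = 9.44056e-06 m^2
Q = 0.8635 * 9.44056e-06 * sqrt(2*9.81*11.69) * 1000 = 0.1235 L/s
Therefore the nozzle discharge = 0.1235 L/s.


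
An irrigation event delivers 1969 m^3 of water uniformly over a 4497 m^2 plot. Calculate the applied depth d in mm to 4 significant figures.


Approach: apply depth from volume over area, d = (V/A)*1000.
d = (1969 / 4497) * 1000 = 437.8 mm
Therefore the applied depth d = 437.8 mm.


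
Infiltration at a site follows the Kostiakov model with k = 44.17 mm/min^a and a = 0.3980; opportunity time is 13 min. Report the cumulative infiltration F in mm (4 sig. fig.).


Approach: apply the Kostiakov infiltration equation, F = k*t^a.
F = 44.17 * 13^0.3980 = 122.6 mm
Therefore the cumulative infiltration F = 122.6 mm.


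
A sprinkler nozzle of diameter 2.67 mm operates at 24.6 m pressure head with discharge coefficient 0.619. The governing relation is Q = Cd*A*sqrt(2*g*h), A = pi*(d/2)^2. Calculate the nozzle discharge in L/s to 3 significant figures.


A = pi*(2.67e-3/2)^2 = 5.5990e-06 m^2
Q = 0.619 * 5.5990e-06 * sqrt(2*9.81*24.6) * 1000 = 0.0761 L/s
Therefore the nozzle discharge = 0.0761 L/s.


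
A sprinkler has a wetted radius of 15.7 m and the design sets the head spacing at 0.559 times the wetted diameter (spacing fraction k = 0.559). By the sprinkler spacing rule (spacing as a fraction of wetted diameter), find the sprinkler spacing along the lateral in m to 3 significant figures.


Approach: apply the sprinkler spacing rule (spacing as a fraction of wetted diameter), S = k*(2*R).
S = 0.559 * (2 * 15.7) = 17.6 m
Therefore the sprinkler spacing along the lateral = 17.6 m.


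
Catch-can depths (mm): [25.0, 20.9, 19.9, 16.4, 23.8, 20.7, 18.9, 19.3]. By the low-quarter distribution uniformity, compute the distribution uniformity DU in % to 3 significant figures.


Approach: apply the low-quarter distribution uniformity, DU = (mean of lowest quarter of readings / overall mean)*100.
sorted lowest 2 of 8: [16.4, 18.9] -> mean = 17.650 mm
overall mean = 20.613 mm
DU = (17.650/20.613)*100 = 85.6 %
Therefore the distribution uniformity DU = 85.6 %.


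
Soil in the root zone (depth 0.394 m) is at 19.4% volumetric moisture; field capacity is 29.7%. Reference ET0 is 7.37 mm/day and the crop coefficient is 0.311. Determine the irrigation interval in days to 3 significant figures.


Approach: apply soil-water budget scheduling, SMD = (FC-theta)/100*depth*1000; ETc = ET0*Kc; interval = SMD/ETc.
Step 1 — soil moisture deficit:
  SMD = (29.7 - 19.4)/100 * 0.394 * 1000 = 40.582 mm
Step 2 — daily crop ET (ETc = ET0*Kc):
  ETc = 7.37 * 0.311 = 2.2921 mm/day
Step 3 — irrigation interval (SMD/ETc):
  interval = 40.582 / 2.2921 = 17.7 days
Therefore the irrigation interval = 17.7 days.


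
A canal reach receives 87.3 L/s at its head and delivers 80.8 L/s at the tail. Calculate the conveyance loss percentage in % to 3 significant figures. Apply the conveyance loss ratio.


Approach: apply the conveyance loss ratio, loss% = ((Q_head - Q_tail)/Q_head)*100.
loss = ((87.3 - 80.8)/87.3)*100 = 7.45 %
Therefore the conveyance loss percentage = 7.45 %.


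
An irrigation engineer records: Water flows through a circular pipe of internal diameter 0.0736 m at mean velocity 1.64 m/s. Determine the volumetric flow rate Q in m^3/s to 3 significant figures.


Approach: apply the continuity equation for pipe flow, Q = A * v with A = pi*(D/2)^2.
A = pi*(0.0736/2)^2 = 0.0042545 m^2
Q = 0.0042545 * 1.64 = 0.00698 m^3/s
Therefore the volumetric flow rate Q = 0.00698 m^3/s.


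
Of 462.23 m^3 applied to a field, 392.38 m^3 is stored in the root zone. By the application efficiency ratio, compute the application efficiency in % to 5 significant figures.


Approach: apply the application efficiency ratio, Ea = (stored/applied)*100.
Ea = (392.38/462.23)*100 = 84.888 %
Therefore the application efficiency = 84.888 %.


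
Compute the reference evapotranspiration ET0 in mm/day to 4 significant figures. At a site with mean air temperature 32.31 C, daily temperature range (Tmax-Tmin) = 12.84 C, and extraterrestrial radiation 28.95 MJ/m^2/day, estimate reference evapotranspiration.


Approach: apply the Hargreaves-Samani method, ET0 = 0.0023*(Tmean+17.8)*sqrt(Tmax-Tmin)*0.408*Ra.
ET0 = 0.0023*(32.31+17.8)*sqrt(12.84)*0.408*28.95 = 4.878 mm/day
Therefore the reference evapotranspiration ET0 = 4.878 mm/day.


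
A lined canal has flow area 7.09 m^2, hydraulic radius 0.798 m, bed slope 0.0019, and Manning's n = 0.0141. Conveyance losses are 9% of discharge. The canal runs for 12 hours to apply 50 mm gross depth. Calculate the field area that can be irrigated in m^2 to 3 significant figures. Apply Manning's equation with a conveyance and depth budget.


Approach: apply Manning's equation with a conveyance and depth budget, Q = (1/n)*A*R^(2/3)*S^(1/2); Q_field = Q*(1-loss); Area = Q_field*t/(d/1000).
Step 1 — canal discharge (Manning's equation):
  Q = (1/0.0141) * 7.09 * 0.798^(2/3) * 0.0019^(1/2) = 18.857 m^3/s
Step 2 — delivered flow: Q_field = 18.857*(1 - 9/100) = 17.160 m^3/s
Step 3 — volume delivered: V = 17.160 * 12*3600 = 741310 m^3
Step 4 — area served: A = V / (depth/1000) = 741310 / 0.05 = 14800000 m^2
Therefore the field area that can be irrigated = 14800000 m^2.


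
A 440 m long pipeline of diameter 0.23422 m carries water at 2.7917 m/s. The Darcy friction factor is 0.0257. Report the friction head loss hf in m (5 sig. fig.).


Approach: apply the Darcy-Weisbach equation, hf = f*(L/D)*(v^2/(2g)).
hf = 0.0257 * (440/0.23422) * (2.7917^2 / (2*9.81))
hf = 19.178 m
Therefore the friction head loss hf = 19.178 m.


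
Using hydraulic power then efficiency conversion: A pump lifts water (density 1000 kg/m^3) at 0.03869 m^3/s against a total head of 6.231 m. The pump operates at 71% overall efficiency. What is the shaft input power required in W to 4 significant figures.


Approach: apply hydraulic power then efficiency conversion, P = rho*g*Q*H; P_in = P/eta.
Step 1 — hydraulic power (P = rho*g*Q*H):
  P = 1000 * 9.81 * 0.03869 * 6.231 = 2364.97 W
Step 2 — input power: P_in = P/eta = 2364.97 / 0.71 = 3331 W
Therefore the shaft input power required = 3331 W.


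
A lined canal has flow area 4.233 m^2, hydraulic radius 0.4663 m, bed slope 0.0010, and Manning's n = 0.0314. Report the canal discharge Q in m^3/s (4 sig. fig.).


Approach: apply Manning's equation, Q = (1/n)*A*R^(2/3)*S^(1/2).
Q = (1/0.0314) * 4.233 * 0.4663^(2/3) * 0.0010^(1/2) = 2.563 m^3/s
Therefore the canal discharge Q = 2.563 m^3/s.


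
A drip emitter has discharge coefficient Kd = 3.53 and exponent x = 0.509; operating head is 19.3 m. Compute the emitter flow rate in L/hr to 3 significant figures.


Approach: apply the emitter characteristic equation, q = Kd * h^x.
q = 3.53 * 19.3^0.509 = 15.9 L/hr
Therefore the emitter flow rate = 15.9 L/hr.


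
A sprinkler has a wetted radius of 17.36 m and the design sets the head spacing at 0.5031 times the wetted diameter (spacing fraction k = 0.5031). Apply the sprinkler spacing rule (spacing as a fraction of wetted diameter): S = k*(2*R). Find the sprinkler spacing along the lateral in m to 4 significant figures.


S = 0.5031 * (2 * 17.36) = 17.47 m
Therefore the sprinkler spacing along the lateral = 17.47 m.


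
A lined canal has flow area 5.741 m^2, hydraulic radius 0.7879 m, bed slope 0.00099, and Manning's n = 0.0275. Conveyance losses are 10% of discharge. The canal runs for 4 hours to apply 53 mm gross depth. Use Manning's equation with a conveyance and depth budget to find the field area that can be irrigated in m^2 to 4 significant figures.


Approach: apply Manning's equation with a conveyance and depth budget, Q = (1/n)*A*R^(2/3)*S^(1/2); Q_field = Q*(1-loss); Area = Q_field*t/(d/1000).
Step 1 — canal discharge (Manning's equation):
  Q = (1/0.0275) * 5.741 * 0.7879^(2/3) * 0.00099^(1/2) = 5.60342 m^3/s
Step 2 — delivered flow: Q_field = 5.60342*(1 - 10/100) = 5.04308 m^3/s
Step 3 — volume delivered: V = 5.04308 * 4*3600 = 72620.3 m^3
Step 4 — area served: A = V / (depth/1000) = 72620.3 / 0.053 = 1370000 m^2
Therefore the field area that can be irrigated = 1370000 m^2.


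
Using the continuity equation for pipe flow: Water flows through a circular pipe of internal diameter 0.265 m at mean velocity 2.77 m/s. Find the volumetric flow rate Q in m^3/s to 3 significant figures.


Approach: apply the continuity equation for pipe flow, Q = A * v with A = pi*(D/2)^2.
A = pi*(0.265/2)^2 = 0.055155 m^2
Q = 0.055155 * 2.77 = 0.153 m^3/s
Therefore the volumetric flow rate Q = 0.153 m^3/s.


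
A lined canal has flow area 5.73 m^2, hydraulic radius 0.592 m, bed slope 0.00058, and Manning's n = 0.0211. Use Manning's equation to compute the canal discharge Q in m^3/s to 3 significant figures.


Approach: apply Manning's equation, Q = (1/n)*A*R^(2/3)*S^(1/2).
Q = (1/0.0211) * 5.73 * 0.592^(2/3) * 0.00058^(1/2) = 4.61 m^3/s
Therefore the canal discharge Q = 4.61 m^3/s.


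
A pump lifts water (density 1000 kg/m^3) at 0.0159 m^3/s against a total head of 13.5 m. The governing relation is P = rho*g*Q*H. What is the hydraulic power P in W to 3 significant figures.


P = 1000 * 9.81 * 0.0159 * 13.5 = 2110 W
Therefore the hydraulic power P = 2110 W.


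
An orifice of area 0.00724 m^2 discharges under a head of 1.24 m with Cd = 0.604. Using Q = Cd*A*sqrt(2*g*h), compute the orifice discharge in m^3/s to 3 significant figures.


Q = 0.604 * 0.00724 * sqrt(2*9.81*1.24) = 0.0216 m^3/s
Therefore the orifice discharge = 0.0216 m^3/s.


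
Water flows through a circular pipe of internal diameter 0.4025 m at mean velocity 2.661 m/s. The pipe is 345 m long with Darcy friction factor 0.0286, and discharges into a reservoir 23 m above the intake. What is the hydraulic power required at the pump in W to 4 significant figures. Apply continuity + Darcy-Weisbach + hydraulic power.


Approach: apply continuity + Darcy-Weisbach + hydraulic power, Q = A*v; hf = f*(L/D)*(v^2/(2g)); H = static + hf; P = rho*g*Q*H.
Step 1 — flow rate (continuity, Q = A*v):
  A = pi*(0.4025/2)^2 = 0.127239 m^2
  Q = 0.127239 * 2.661 = 0.338584 m^3/s
Step 2 — friction head loss (Darcy-Weisbach):
  hf = 0.0286 * (345/0.4025) * (2.661^2 / (2*9.81))
  hf = 8.84728 m
Step 3 — total head: H = 23 + 8.84728 = 31.8473 m
Step 4 — hydraulic power (P = rho*g*Q*H):
  P = 1000 * 9.81 * 0.338584 * 31.8473 = 105800 W
Therefore the hydraulic power required at the pump = 105800 W.


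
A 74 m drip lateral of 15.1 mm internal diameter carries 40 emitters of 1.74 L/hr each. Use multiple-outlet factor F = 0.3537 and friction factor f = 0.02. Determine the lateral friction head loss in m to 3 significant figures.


Approach: apply Darcy-Weisbach with the multiple-outlet F-factor, Q = n*q/(3600*1000) m^3/s; v = Q/A; hf = F*f*(L/D)*(v^2/(2g)).
Q = 40*1.74/(3600*1000) = 1.9333e-05 m^3/s
A = pi*(15.1e-3/2)^2 = 1.7908e-04 m^2, so v = Q/A = 0.10796 m/s
hf = 0.3537*0.02*(74/0.0151)*(0.10796^2/(2*9.81)) = 0.0206 m
Therefore the lateral friction head loss = 0.0206 m.


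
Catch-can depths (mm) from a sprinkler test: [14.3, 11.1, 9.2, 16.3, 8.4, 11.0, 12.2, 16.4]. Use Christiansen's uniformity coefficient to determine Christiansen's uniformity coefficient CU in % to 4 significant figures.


Approach: apply Christiansen's uniformity coefficient, CU = (1 - mean_abs_deviation/mean)*100.
mean = 12.3625 mm
mean |d_i - mean| = 2.47813 mm
CU = (1 - 2.47813/12.3625)*100 = 79.95 %
Therefore Christiansen's uniformity coefficient CU = 79.95 %.


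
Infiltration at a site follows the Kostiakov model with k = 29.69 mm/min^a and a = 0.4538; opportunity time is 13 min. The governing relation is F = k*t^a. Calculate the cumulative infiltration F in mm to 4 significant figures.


F = 29.69 * 13^0.4538 = 95.09 mm
Therefore the cumulative infiltration F = 95.09 mm.


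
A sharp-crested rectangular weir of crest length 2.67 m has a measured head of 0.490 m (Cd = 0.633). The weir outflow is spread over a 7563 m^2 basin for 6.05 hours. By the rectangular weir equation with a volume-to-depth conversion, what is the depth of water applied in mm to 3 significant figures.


Approach: apply the rectangular weir equation with a volume-to-depth conversion, Q = (2/3)*Cd*L*sqrt(2g)*H^1.5; d = Q*t/A * 1000.
Step 1 — weir discharge:
  Q = (2/3)*0.633*2.67*sqrt(2*9.81)*0.490^1.5 = 1.7119 m^3/s
Step 2 — volume: V = 1.7119 * 6.05*3600 = 37284 m^3
Step 3 — depth: d = V/A * 1000 = 37284/7563 * 1000 = 4930 mm
Therefore the depth of water applied = 4930 mm.


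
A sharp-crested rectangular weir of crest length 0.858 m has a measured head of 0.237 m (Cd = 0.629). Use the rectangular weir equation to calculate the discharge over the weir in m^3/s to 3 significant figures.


Approach: apply the rectangular weir equation, Q = (2/3)*Cd*L*sqrt(2g)*H^1.5.
Q = (2/3)*0.629*0.858*sqrt(2*9.81)*0.237^1.5 = 0.184 m^3/s
Therefore the discharge over the weir = 0.184 m^3/s.


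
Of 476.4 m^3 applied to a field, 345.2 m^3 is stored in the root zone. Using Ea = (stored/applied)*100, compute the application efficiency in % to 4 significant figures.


Ea = (345.2/476.4)*100 = 72.46 %
Therefore the application efficiency = 72.46 %.


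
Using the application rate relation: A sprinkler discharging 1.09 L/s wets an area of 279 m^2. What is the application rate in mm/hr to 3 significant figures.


Approach: apply the application rate relation, rate = (Q/A)*3600.
rate = (1.09 / 279) * 3600 = 14.1 mm/hr
Therefore the application rate = 14.1 mm/hr.


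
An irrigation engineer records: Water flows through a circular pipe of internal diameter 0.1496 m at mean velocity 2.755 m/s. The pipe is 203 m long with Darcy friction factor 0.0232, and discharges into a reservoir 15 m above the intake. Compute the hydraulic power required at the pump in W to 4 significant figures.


Approach: apply continuity + Darcy-Weisbach + hydraulic power, Q = A*v; hf = f*(L/D)*(v^2/(2g)); H = static + hf; P = rho*g*Q*H.
Step 1 — flow rate (continuity, Q = A*v):
  A = pi*(0.1496/2)^2 = 0.0175773 m^2
  Q = 0.0175773 * 2.755 = 0.0484256 m^3/s
Step 2 — friction head loss (Darcy-Weisbach):
  hf = 0.0232 * (203/0.1496) * (2.755^2 / (2*9.81))
  hf = 12.1786 m
Step 3 — total head: H = 15 + 12.1786 = 27.1786 m
Step 4 — hydraulic power (P = rho*g*Q*H):
  P = 1000 * 9.81 * 0.0484256 * 27.1786 = 12910 W
Therefore the hydraulic power required at the pump = 12910 W.


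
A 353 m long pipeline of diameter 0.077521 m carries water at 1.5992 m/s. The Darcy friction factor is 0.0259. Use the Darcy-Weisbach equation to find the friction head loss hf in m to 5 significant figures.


Approach: apply the Darcy-Weisbach equation, hf = f*(L/D)*(v^2/(2g)).
hf = 0.0259 * (353/0.077521) * (1.5992^2 / (2*9.81))
hf = 15.373 m
Therefore the friction head loss hf = 15.373 m.


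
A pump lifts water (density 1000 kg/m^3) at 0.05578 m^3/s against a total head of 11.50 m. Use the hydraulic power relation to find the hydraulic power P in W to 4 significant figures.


Approach: apply the hydraulic power relation, P = rho*g*Q*H.
P = 1000 * 9.81 * 0.05578 * 11.50 = 6293 W
Therefore the hydraulic power P = 6293 W.


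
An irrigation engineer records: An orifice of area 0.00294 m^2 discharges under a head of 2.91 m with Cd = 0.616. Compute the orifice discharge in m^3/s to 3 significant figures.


Approach: apply the orifice equation, Q = Cd*A*sqrt(2*g*h).
Q = 0.616 * 0.00294 * sqrt(2*9.81*2.91) = 0.0137 m^3/s
Therefore the orifice discharge = 0.0137 m^3/s.


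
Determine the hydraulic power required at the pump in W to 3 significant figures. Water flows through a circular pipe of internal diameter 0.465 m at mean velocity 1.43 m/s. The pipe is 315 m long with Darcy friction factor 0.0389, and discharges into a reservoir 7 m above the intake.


Approach: apply continuity + Darcy-Weisbach + hydraulic power, Q = A*v; hf = f*(L/D)*(v^2/(2g)); H = static + hf; P = rho*g*Q*H.
Step 1 — flow rate (continuity, Q = A*v):
  A = pi*(0.465/2)^2 = 0.16982 m^2
  Q = 0.16982 * 1.43 = 0.24285 m^3/s
Step 2 — friction head loss (Darcy-Weisbach):
  hf = 0.0389 * (315/0.465) * (1.43^2 / (2*9.81))
  hf = 2.7465 m
Step 3 — total head: H = 7 + 2.7465 = 9.7465 m
Step 4 — hydraulic power (P = rho*g*Q*H):
  P = 1000 * 9.81 * 0.24285 * 9.7465 = 23200 W
Therefore the hydraulic power required at the pump = 23200 W.


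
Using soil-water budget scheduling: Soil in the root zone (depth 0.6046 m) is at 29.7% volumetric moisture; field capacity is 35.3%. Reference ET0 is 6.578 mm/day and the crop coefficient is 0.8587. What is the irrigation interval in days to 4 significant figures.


Approach: apply soil-water budget scheduling, SMD = (FC-theta)/100*depth*1000; ETc = ET0*Kc; interval = SMD/ETc.
Step 1 — soil moisture deficit:
  SMD = (35.3 - 29.7)/100 * 0.6046 * 1000 = 33.8576 mm
Step 2 — daily crop ET (ETc = ET0*Kc):
  ETc = 6.578 * 0.8587 = 5.64853 mm/day
Step 3 — irrigation interval (SMD/ETc):
  interval = 33.8576 / 5.64853 = 5.994 days
Therefore the irrigation interval = 5.994 days.


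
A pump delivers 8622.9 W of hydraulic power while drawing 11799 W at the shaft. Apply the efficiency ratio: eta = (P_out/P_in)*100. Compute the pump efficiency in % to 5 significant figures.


eta = (8622.9 / 11799) * 100 = 73.082 %
Therefore the pump efficiency = 73.082 %.


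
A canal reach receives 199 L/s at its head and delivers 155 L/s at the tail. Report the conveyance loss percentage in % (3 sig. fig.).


Approach: apply the conveyance loss ratio, loss% = ((Q_head - Q_tail)/Q_head)*100.
loss = ((199 - 155)/199)*100 = 22.1 %
Therefore the conveyance loss percentage = 22.1 %.


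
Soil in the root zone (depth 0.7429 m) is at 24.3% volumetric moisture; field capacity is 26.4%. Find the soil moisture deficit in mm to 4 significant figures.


Approach: apply the soil moisture deficit relation, SMD = (FC - theta)/100 * depth * 1000.
SMD = (26.4 - 24.3)/100 * 0.7429 * 1000 = 15.60 mm
Therefore the soil moisture deficit = 15.60 mm.


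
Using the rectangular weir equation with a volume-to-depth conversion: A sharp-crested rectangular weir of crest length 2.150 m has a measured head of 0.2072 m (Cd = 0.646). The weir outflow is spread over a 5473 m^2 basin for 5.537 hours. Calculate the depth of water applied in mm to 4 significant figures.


Approach: apply the rectangular weir equation with a volume-to-depth conversion, Q = (2/3)*Cd*L*sqrt(2g)*H^1.5; d = Q*t/A * 1000.
Step 1 — weir discharge:
  Q = (2/3)*0.646*2.150*sqrt(2*9.81)*0.2072^1.5 = 0.386824 m^3/s
Step 2 — volume: V = 0.386824 * 5.537*3600 = 7710.65 m^3
Step 3 — depth: d = V/A * 1000 = 7710.65/5473 * 1000 = 1409 mm
Therefore the depth of water applied = 1409 mm.


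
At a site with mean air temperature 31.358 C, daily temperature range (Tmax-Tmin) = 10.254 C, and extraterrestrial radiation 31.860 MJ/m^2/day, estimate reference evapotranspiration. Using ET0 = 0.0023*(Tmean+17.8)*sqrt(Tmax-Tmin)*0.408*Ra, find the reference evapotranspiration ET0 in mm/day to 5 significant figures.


ET0 = 0.0023*(31.358+17.8)*sqrt(10.254)*0.408*31.860 = 4.7062 mm/day
Therefore the reference evapotranspiration ET0 = 4.7062 mm/day.


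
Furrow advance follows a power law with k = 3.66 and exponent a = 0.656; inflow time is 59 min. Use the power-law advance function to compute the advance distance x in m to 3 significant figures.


Approach: apply the power-law advance function, x = k*t^a.
x = 3.66 * 59^0.656 = 53.1 m
Therefore the advance distance x = 53.1 m.


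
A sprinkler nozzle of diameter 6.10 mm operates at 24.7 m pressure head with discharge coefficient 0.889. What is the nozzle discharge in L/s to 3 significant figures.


Approach: apply the orifice equation, Q = Cd*A*sqrt(2*g*h), A = pi*(d/2)^2.
A = pi*(6.10e-3/2)^2 = 2.9225e-05 m^2
Q = 0.889 * 2.9225e-05 * sqrt(2*9.81*24.7) * 1000 = 0.572 L/s
Therefore the nozzle discharge = 0.572 L/s.


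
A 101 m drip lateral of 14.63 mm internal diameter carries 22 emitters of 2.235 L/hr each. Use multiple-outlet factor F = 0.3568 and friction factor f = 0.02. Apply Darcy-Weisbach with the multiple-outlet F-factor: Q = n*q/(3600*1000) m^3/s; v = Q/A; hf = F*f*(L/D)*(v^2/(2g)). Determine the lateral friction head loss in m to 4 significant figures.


Q = 22*2.235/(3600*1000) = 1.36583e-05 m^3/s
A = pi*(14.63e-3/2)^2 = 1.68104e-04 m^2, so v = Q/A = 0.0812492 m/s
hf = 0.3568*0.02*(101/0.01463)*(0.0812492^2/(2*9.81)) = 0.01658 m
Therefore the lateral friction head loss = 0.01658 m.


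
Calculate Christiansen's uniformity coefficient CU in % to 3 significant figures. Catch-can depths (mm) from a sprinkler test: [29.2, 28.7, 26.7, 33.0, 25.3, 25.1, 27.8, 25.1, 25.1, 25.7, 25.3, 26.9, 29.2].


Approach: apply Christiansen's uniformity coefficient, CU = (1 - mean_abs_deviation/mean)*100.
mean = 27.162 mm
mean |d_i - mean| = 1.8604 mm
CU = (1 - 1.8604/27.162)*100 = 93.2 %
Therefore Christiansen's uniformity coefficient CU = 93.2 %.


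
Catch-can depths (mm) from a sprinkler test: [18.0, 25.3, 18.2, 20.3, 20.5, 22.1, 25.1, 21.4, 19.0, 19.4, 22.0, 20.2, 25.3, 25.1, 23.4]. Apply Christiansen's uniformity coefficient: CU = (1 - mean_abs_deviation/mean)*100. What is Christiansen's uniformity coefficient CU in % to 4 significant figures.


mean = 21.6867 mm
mean |d_i - mean| = 2.19911 mm
CU = (1 - 2.19911/21.6867)*100 = 89.86 %
Therefore Christiansen's uniformity coefficient CU = 89.86 %.


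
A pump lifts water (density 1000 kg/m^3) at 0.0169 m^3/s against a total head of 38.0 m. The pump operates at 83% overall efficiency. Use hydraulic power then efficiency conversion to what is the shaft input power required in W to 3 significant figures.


Approach: apply hydraulic power then efficiency conversion, P = rho*g*Q*H; P_in = P/eta.
Step 1 — hydraulic power (P = rho*g*Q*H):
  P = 1000 * 9.81 * 0.0169 * 38.0 = 6300.0 W
Step 2 — input power: P_in = P/eta = 6300.0 / 0.83 = 7590 W
Therefore the shaft input power required = 7590 W.


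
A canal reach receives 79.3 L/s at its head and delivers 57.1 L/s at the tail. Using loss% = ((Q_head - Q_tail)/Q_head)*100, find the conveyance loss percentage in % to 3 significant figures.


loss = ((79.3 - 57.1)/79.3)*100 = 28.0 %
Therefore the conveyance loss percentage = 28.0 %.


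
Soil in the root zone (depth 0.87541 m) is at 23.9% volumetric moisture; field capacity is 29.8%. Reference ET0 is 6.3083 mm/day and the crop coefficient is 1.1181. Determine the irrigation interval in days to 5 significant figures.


Approach: apply soil-water budget scheduling, SMD = (FC-theta)/100*depth*1000; ETc = ET0*Kc; interval = SMD/ETc.
Step 1 — soil moisture deficit:
  SMD = (29.8 - 23.9)/100 * 0.87541 * 1000 = 51.64919 mm
Step 2 — daily crop ET (ETc = ET0*Kc):
  ETc = 6.3083 * 1.1181 = 7.053310 mm/day
Step 3 — irrigation interval (SMD/ETc):
  interval = 51.64919 / 7.053310 = 7.3227 days
Therefore the irrigation interval = 7.3227 days.


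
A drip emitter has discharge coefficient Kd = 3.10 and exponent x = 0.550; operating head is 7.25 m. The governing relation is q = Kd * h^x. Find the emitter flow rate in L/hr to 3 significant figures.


q = 3.10 * 7.25^0.550 = 9.22 L/hr
Therefore the emitter flow rate = 9.22 L/hr.


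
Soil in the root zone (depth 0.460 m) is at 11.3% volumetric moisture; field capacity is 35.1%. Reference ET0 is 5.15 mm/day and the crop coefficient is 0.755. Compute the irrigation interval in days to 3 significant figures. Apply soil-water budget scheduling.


Approach: apply soil-water budget scheduling, SMD = (FC-theta)/100*depth*1000; ETc = ET0*Kc; interval = SMD/ETc.
Step 1 — soil moisture deficit:
  SMD = (35.1 - 11.3)/100 * 0.460 * 1000 = 109.48 mm
Step 2 — daily crop ET (ETc = ET0*Kc):
  ETc = 5.15 * 0.755 = 3.8883 mm/day
Step 3 — irrigation interval (SMD/ETc):
  interval = 109.48 / 3.8883 = 28.2 days
Therefore the irrigation interval = 28.2 days.


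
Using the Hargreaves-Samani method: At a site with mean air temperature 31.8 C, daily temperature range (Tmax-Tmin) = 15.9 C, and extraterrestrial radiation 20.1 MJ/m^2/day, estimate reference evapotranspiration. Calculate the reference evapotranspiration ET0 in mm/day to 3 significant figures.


Approach: apply the Hargreaves-Samani method, ET0 = 0.0023*(Tmean+17.8)*sqrt(Tmax-Tmin)*0.408*Ra.
ET0 = 0.0023*(31.8+17.8)*sqrt(15.9)*0.408*20.1 = 3.73 mm/day
Therefore the reference evapotranspiration ET0 = 3.73 mm/day.


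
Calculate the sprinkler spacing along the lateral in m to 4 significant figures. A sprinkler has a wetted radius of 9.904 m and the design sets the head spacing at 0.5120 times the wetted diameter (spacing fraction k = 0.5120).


Approach: apply the sprinkler spacing rule (spacing as a fraction of wetted diameter), S = k*(2*R).
S = 0.5120 * (2 * 9.904) = 10.14 m
Therefore the sprinkler spacing along the lateral = 10.14 m.


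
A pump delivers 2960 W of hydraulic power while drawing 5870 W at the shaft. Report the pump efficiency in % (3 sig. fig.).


Approach: apply the efficiency ratio, eta = (P_out/P_in)*100.
eta = (2960 / 5870) * 100 = 50.4 %
Therefore the pump efficiency = 50.4 %.


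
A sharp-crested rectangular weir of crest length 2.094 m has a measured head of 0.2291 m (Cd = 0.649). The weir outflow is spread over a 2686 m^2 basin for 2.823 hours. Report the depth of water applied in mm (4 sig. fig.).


Approach: apply the rectangular weir equation with a volume-to-depth conversion, Q = (2/3)*Cd*L*sqrt(2g)*H^1.5; d = Q*t/A * 1000.
Step 1 — weir discharge:
  Q = (2/3)*0.649*2.094*sqrt(2*9.81)*0.2291^1.5 = 0.440065 m^3/s
Step 2 — volume: V = 0.440065 * 2.823*3600 = 4472.30 m^3
Step 3 — depth: d = V/A * 1000 = 4472.30/2686 * 1000 = 1665 mm
Therefore the depth of water applied = 1665 mm.


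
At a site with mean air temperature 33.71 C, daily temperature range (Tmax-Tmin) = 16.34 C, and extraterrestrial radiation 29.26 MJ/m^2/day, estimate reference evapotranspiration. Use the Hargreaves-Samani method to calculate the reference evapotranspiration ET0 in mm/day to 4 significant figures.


Approach: apply the Hargreaves-Samani method, ET0 = 0.0023*(Tmean+17.8)*sqrt(Tmax-Tmin)*0.408*Ra.
ET0 = 0.0023*(33.71+17.8)*sqrt(16.34)*0.408*29.26 = 5.717 mm/day
Therefore the reference evapotranspiration ET0 = 5.717 mm/day.


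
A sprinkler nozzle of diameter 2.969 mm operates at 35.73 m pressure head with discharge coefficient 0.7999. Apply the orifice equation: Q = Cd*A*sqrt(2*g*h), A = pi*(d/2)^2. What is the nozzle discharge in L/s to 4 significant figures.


A = pi*(2.969e-3/2)^2 = 6.92325e-06 m^2
Q = 0.7999 * 6.92325e-06 * sqrt(2*9.81*35.73) * 1000 = 0.1466 L/s
Therefore the nozzle discharge = 0.1466 L/s.


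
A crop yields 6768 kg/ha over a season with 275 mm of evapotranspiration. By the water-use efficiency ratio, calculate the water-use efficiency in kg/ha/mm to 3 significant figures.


Approach: apply the water-use efficiency ratio, WUE = yield/ET.
WUE = 6768 / 275 = 24.6 kg/ha/mm
Therefore the water-use efficiency = 24.6 kg/ha/mm.


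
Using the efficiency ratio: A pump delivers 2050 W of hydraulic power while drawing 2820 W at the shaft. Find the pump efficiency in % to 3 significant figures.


Approach: apply the efficiency ratio, eta = (P_out/P_in)*100.
eta = (2050 / 2820) * 100 = 72.7 %
Therefore the pump efficiency = 72.7 %.


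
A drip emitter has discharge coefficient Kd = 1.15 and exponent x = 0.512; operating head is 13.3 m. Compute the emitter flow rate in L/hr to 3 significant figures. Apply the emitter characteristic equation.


Approach: apply the emitter characteristic equation, q = Kd * h^x.
q = 1.15 * 13.3^0.512 = 4.33 L/hr
Therefore the emitter flow rate = 4.33 L/hr.


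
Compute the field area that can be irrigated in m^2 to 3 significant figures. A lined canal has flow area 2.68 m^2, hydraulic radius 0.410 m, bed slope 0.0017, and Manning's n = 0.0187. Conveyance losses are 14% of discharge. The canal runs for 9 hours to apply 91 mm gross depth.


Approach: apply Manning's equation with a conveyance and depth budget, Q = (1/n)*A*R^(2/3)*S^(1/2); Q_field = Q*(1-loss); Area = Q_field*t/(d/1000).
Step 1 — canal discharge (Manning's equation):
  Q = (1/0.0187) * 2.68 * 0.410^(2/3) * 0.0017^(1/2) = 3.2612 m^3/s
Step 2 — delivered flow: Q_field = 3.2612*(1 - 14/100) = 2.8046 m^3/s
Step 3 — volume delivered: V = 2.8046 * 9*3600 = 90869 m^3
Step 4 — area served: A = V / (depth/1000) = 90869 / 0.091 = 999000 m^2
Therefore the field area that can be irrigated = 999000 m^2.


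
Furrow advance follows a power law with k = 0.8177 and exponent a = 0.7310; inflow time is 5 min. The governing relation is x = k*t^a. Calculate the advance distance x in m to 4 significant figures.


x = 0.8177 * 5^0.7310 = 2.652 m
Therefore the advance distance x = 2.652 m.


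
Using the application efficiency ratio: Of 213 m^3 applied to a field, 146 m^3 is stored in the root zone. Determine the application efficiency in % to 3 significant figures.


Approach: apply the application efficiency ratio, Ea = (stored/applied)*100.
Ea = (146/213)*100 = 68.5 %
Therefore the application efficiency = 68.5 %.


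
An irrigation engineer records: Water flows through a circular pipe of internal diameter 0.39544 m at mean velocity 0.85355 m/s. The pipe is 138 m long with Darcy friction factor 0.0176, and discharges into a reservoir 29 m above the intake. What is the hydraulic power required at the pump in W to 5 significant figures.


Approach: apply continuity + Darcy-Weisbach + hydraulic power, Q = A*v; hf = f*(L/D)*(v^2/(2g)); H = static + hf; P = rho*g*Q*H.
Step 1 — flow rate (continuity, Q = A*v):
  A = pi*(0.39544/2)^2 = 0.1228149 m^2
  Q = 0.1228149 * 0.85355 = 0.1048287 m^3/s
Step 2 — friction head loss (Darcy-Weisbach):
  hf = 0.0176 * (138/0.39544) * (0.85355^2 / (2*9.81))
  hf = 0.2280710 m
Step 3 — total head: H = 29 + 0.2280710 = 29.22807 m
Step 4 — hydraulic power (P = rho*g*Q*H):
  P = 1000 * 9.81 * 0.1048287 * 29.22807 = 30057 W
Therefore the hydraulic power required at the pump = 30057 W.


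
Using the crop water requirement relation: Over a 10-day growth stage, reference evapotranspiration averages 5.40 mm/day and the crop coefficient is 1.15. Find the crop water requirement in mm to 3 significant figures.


Approach: apply the crop water requirement relation, CWR = ET0 * Kc * days.
CWR = 5.40 * 1.15 * 10 = 62.1 mm
Therefore the crop water requirement = 62.1 mm.


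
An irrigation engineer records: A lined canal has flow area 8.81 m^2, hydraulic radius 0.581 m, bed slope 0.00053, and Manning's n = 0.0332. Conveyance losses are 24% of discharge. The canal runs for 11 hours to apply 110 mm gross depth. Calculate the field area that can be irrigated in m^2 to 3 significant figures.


Approach: apply Manning's equation with a conveyance and depth budget, Q = (1/n)*A*R^(2/3)*S^(1/2); Q_field = Q*(1-loss); Area = Q_field*t/(d/1000).
Step 1 — canal discharge (Manning's equation):
  Q = (1/0.0332) * 8.81 * 0.581^(2/3) * 0.00053^(1/2) = 4.2536 m^3/s
Step 2 — delivered flow: Q_field = 4.2536*(1 - 24/100) = 3.2328 m^3/s
Step 3 — volume delivered: V = 3.2328 * 11*3600 = 128020 m^3
Step 4 — area served: A = V / (depth/1000) = 128020 / 0.11 = 1160000 m^2
Therefore the field area that can be irrigated = 1160000 m^2.


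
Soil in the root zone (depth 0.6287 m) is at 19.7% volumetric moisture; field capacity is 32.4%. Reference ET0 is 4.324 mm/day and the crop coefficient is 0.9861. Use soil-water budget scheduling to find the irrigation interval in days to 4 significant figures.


Approach: apply soil-water budget scheduling, SMD = (FC-theta)/100*depth*1000; ETc = ET0*Kc; interval = SMD/ETc.
Step 1 — soil moisture deficit:
  SMD = (32.4 - 19.7)/100 * 0.6287 * 1000 = 79.8449 mm
Step 2 — daily crop ET (ETc = ET0*Kc):
  ETc = 4.324 * 0.9861 = 4.26390 mm/day
Step 3 — irrigation interval (SMD/ETc):
  interval = 79.8449 / 4.26390 = 18.73 days
Therefore the irrigation interval = 18.73 days.
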